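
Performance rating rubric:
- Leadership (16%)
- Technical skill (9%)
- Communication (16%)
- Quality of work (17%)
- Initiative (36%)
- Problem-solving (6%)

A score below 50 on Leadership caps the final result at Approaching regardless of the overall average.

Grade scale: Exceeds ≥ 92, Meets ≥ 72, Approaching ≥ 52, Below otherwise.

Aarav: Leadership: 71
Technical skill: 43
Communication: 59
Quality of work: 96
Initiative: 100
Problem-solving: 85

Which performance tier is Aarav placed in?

Leadership score 71 ≥ 50: minimum met.
Weighted total:
  Leadership 71 × 0.16 = 11.36
  Technical skill 43 × 0.09 = 3.87
  Communication 59 × 0.16 = 9.44
  Quality of work 96 × 0.17 = 16.32
  Initiative 100 × 0.36 = 36
  Problem-solving 85 × 0.06 = 5.1
Sum = 82.09
82.09 is ≥ 72 and < 92 → Meets

Meets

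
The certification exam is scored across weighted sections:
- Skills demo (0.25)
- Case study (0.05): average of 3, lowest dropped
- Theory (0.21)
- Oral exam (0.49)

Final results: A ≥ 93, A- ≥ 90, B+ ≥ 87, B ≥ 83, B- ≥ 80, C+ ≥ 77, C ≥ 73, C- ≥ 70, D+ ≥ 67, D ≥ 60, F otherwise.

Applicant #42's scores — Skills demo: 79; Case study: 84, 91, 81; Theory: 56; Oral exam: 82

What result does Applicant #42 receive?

Case study: drop 81 → average of remaining 2 = 175/2 = 87.5
Weighted total:
  Skills demo 79 × 0.25 = 19.75
  Case study 87.5 × 0.05 = 4.375
  Theory 56 × 0.21 = 11.76
  Oral exam 82 × 0.49 = 40.18
Sum = 76.065
76.065 is ≥ 73 and < 77 → C

C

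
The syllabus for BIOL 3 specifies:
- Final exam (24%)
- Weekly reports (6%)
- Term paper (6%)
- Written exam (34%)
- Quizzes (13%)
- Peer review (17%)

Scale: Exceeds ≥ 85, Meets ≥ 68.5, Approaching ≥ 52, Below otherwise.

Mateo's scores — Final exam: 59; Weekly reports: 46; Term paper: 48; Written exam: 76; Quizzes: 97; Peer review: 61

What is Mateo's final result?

Weighted total:
  Final exam 59 × 0.24 = 14.16
  Weekly reports 46 × 0.06 = 2.76
  Term paper 48 × 0.06 = 2.88
  Written exam 76 × 0.34 = 25.84
  Quizzes 97 × 0.13 = 12.61
  Peer review 61 × 0.17 = 10.37
Sum = 68.62
68.62 is ≥ 68.5 and < 85 → Meets

Meets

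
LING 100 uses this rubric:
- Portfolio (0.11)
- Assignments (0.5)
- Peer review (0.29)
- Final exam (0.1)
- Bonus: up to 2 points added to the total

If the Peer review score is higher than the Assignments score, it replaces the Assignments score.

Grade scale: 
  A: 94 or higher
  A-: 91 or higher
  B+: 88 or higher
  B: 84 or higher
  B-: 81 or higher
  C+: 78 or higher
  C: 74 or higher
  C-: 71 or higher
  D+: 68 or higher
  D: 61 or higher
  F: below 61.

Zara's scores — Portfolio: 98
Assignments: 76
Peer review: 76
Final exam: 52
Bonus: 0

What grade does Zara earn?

C

Peer review (76) ≤ Assignments (76), so Assignments stays at 76.
Weighted total:
  Portfolio 98 × 0.11 = 10.78
  Assignments 76 × 0.5 = 38
  Peer review 76 × 0.29 = 22.04
  Final exam 52 × 0.1 = 5.2
Sum = 76.02
Bonus: 76.02 + 0 = 76.02
76.02 is ≥ 74 and < 78 → C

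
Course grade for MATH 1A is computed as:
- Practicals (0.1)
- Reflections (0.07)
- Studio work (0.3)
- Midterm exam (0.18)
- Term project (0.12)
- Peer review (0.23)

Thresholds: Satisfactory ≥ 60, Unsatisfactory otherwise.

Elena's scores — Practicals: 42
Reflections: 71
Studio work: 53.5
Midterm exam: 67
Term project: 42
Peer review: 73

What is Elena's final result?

Weighted total:
  Practicals 42 × 0.1 = 4.2
  Reflections 71 × 0.07 = 4.97
  Studio work 53.5 × 0.3 = 16.05
  Midterm exam 67 × 0.18 = 12.06
  Term project 42 × 0.12 = 5.04
  Peer review 73 × 0.23 = 16.79
Sum = 59.11
59.11 < 60 → Unsatisfactory

Unsatisfactory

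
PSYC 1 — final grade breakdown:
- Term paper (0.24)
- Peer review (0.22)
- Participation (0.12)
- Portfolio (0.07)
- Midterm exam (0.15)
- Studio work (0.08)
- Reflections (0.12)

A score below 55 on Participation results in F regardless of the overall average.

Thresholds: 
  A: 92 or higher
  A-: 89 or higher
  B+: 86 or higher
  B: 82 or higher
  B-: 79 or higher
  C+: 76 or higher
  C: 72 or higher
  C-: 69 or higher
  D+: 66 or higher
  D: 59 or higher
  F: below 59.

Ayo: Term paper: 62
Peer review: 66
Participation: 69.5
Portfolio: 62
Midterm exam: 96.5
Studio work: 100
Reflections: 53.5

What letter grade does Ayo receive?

C-

Participation score 69.5 ≥ 55: minimum met.
Weighted total:
  Term paper 62 × 0.24 = 14.88
  Peer review 66 × 0.22 = 14.52
  Participation 69.5 × 0.12 = 8.34
  Portfolio 62 × 0.07 = 4.34
  Midterm exam 96.5 × 0.15 = 14.475
  Studio work 100 × 0.08 = 8
  Reflections 53.5 × 0.12 = 6.42
Sum = 70.975
70.975 is ≥ 69 and < 72 → C-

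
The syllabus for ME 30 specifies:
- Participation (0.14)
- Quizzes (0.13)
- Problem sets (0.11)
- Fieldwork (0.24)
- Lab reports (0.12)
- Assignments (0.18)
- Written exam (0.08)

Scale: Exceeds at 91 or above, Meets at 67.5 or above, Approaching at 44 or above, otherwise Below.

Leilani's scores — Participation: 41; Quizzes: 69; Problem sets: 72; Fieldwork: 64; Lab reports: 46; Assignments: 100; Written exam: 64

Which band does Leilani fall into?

Approaching

Weighted total:
  Participation 41 × 0.14 = 5.74
  Quizzes 69 × 0.13 = 8.97
  Problem sets 72 × 0.11 = 7.92
  Fieldwork 64 × 0.24 = 15.36
  Lab reports 46 × 0.12 = 5.52
  Assignments 100 × 0.18 = 18
  Written exam 64 × 0.08 = 5.12
Sum = 66.63
66.63 is ≥ 44 and < 67.5 → Approaching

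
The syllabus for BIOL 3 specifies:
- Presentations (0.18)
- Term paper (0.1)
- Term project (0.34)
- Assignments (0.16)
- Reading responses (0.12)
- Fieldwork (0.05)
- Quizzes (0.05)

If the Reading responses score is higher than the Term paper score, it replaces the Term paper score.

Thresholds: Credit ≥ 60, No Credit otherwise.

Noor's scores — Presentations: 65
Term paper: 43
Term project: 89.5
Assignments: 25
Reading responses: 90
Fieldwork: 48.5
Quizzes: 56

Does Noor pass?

Reading responses (90) > Term paper (43), so Term paper counts as 90.
Weighted total:
  Presentations 65 × 0.18 = 11.7
  Term paper 90 × 0.1 = 9
  Term project 89.5 × 0.34 = 30.43
  Assignments 25 × 0.16 = 4
  Reading responses 90 × 0.12 = 10.8
  Fieldwork 48.5 × 0.05 = 2.425
  Quizzes 56 × 0.05 = 2.8
Sum = 71.155
71.155 ≥ 60 → Credit

Credit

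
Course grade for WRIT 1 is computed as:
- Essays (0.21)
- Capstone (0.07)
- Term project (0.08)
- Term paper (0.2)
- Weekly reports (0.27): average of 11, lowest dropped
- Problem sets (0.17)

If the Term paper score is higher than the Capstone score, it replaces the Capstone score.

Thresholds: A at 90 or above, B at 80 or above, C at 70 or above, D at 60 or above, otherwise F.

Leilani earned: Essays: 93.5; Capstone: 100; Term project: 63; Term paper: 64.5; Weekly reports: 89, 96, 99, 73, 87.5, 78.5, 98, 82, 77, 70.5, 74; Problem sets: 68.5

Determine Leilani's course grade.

C

Weekly reports: drop 70.5 → average of remaining 10 = 854/10 = 85.4
Term paper (64.5) ≤ Capstone (100), so Capstone stays at 100.
Weighted total:
  Essays 93.5 × 0.21 = 19.635
  Capstone 100 × 0.07 = 7
  Term project 63 × 0.08 = 5.04
  Term paper 64.5 × 0.2 = 12.9
  Weekly reports 85.4 × 0.27 = 23.058
  Problem sets 68.5 × 0.17 = 11.645
Sum = 79.278
79.278 is ≥ 70 and < 80 → C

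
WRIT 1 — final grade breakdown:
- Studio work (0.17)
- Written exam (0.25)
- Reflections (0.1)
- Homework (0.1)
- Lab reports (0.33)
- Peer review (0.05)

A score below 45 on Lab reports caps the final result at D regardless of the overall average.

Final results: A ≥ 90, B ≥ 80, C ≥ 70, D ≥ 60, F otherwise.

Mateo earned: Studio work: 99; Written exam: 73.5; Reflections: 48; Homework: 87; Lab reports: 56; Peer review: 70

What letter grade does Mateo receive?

Lab reports score 56 ≥ 45: minimum met.
Weighted total:
  Studio work 99 × 0.17 = 16.83
  Written exam 73.5 × 0.25 = 18.375
  Reflections 48 × 0.1 = 4.8
  Homework 87 × 0.1 = 8.7
  Lab reports 56 × 0.33 = 18.48
  Peer review 70 × 0.05 = 3.5
Sum = 70.685
70.685 is ≥ 70 and < 80 → C

C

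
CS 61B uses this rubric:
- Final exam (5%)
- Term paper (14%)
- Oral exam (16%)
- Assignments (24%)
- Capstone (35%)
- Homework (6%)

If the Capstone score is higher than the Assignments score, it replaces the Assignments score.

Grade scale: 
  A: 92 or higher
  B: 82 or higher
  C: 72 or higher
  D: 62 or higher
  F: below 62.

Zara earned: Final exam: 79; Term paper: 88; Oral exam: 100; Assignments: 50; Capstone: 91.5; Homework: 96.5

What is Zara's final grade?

A

Capstone (91.5) > Assignments (50), so Assignments counts as 91.5.
Weighted total:
  Final exam 79 × 0.05 = 3.95
  Term paper 88 × 0.14 = 12.32
  Oral exam 100 × 0.16 = 16
  Assignments 91.5 × 0.24 = 21.96
  Capstone 91.5 × 0.35 = 32.025
  Homework 96.5 × 0.06 = 5.79
Sum = 92.045
92.045 ≥ 92 → A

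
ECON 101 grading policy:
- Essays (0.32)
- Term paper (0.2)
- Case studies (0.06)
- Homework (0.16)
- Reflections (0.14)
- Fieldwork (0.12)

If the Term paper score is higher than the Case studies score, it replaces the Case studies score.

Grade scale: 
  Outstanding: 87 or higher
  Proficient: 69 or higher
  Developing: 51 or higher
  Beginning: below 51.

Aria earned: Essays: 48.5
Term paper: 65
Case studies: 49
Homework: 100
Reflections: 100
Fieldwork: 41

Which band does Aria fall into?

Developing

Term paper (65) > Case studies (49), so Case studies counts as 65.
Weighted total:
  Essays 48.5 × 0.32 = 15.52
  Term paper 65 × 0.2 = 13
  Case studies 65 × 0.06 = 3.9
  Homework 100 × 0.16 = 16
  Reflections 100 × 0.14 = 14
  Fieldwork 41 × 0.12 = 4.92
Sum = 67.34
67.34 is ≥ 51 and < 69 → Developing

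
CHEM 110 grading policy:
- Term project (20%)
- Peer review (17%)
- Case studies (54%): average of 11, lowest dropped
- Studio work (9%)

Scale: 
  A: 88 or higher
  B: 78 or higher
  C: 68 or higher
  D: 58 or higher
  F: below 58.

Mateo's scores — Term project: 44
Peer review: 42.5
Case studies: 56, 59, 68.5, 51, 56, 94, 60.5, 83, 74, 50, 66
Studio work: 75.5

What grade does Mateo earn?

Case studies: drop 50 → average of remaining 10 = 668/10 = 66.8
Weighted total:
  Term project 44 × 0.2 = 8.8
  Peer review 42.5 × 0.17 = 7.225
  Case studies 66.8 × 0.54 = 36.072
  Studio work 75.5 × 0.09 = 6.795
Sum = 58.892
58.892 is ≥ 58 and < 68 → D

D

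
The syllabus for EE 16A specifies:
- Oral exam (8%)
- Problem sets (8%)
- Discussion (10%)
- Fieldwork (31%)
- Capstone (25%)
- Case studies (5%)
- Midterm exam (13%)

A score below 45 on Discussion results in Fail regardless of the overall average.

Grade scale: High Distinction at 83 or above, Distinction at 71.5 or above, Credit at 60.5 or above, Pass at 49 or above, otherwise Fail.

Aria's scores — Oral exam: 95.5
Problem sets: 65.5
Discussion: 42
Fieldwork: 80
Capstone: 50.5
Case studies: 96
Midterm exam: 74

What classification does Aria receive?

Fail

Discussion score 42 < 45: minimum not met.
Weighted total:
  Oral exam 95.5 × 0.08 = 7.64
  Problem sets 65.5 × 0.08 = 5.24
  Discussion 42 × 0.1 = 4.2
  Fieldwork 80 × 0.31 = 24.8
  Capstone 50.5 × 0.25 = 12.625
  Case studies 96 × 0.05 = 4.8
  Midterm exam 74 × 0.13 = 9.62
Sum = 68.925
Because the Discussion minimum was not met, the result is Fail.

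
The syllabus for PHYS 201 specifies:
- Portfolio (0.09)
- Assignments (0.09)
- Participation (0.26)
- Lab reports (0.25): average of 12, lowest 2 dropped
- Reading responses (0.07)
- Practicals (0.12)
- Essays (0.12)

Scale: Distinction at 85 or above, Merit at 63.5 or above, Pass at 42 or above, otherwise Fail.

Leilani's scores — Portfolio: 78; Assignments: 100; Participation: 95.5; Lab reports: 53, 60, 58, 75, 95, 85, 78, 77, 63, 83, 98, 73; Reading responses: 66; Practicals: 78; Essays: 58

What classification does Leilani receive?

Lab reports: drop 53, 58 → average of remaining 10 = 787/10 = 78.7
Weighted total:
  Portfolio 78 × 0.09 = 7.02
  Assignments 100 × 0.09 = 9
  Participation 95.5 × 0.26 = 24.83
  Lab reports 78.7 × 0.25 = 19.675
  Reading responses 66 × 0.07 = 4.62
  Practicals 78 × 0.12 = 9.36
  Essays 58 × 0.12 = 6.96
Sum = 81.465
81.465 is ≥ 63.5 and < 85 → Merit

Merit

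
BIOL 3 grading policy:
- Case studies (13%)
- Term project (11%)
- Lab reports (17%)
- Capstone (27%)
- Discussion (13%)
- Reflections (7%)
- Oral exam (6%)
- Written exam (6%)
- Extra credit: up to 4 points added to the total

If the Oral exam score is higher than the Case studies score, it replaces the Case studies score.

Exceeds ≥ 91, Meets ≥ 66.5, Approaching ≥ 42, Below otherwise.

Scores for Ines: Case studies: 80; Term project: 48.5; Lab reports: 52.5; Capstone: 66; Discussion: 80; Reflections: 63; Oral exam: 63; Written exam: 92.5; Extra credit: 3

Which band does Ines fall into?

Oral exam (63) ≤ Case studies (80), so Case studies stays at 80.
Weighted total:
  Case studies 80 × 0.13 = 10.4
  Term project 48.5 × 0.11 = 5.335
  Lab reports 52.5 × 0.17 = 8.925
  Capstone 66 × 0.27 = 17.82
  Discussion 80 × 0.13 = 10.4
  Reflections 63 × 0.07 = 4.41
  Oral exam 63 × 0.06 = 3.78
  Written exam 92.5 × 0.06 = 5.55
Sum = 66.62
Extra credit: 66.62 + 3 = 69.62
69.62 is ≥ 66.5 and < 91 → Meets

Meets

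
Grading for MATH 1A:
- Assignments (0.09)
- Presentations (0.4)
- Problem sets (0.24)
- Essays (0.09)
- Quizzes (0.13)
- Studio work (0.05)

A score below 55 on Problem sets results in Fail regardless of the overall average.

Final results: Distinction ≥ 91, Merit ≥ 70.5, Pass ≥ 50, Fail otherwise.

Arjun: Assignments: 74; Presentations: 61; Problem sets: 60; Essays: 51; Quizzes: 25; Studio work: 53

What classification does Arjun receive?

Pass

Problem sets score 60 ≥ 55: minimum met.
Weighted total:
  Assignments 74 × 0.09 = 6.66
  Presentations 61 × 0.4 = 24.4
  Problem sets 60 × 0.24 = 14.4
  Essays 51 × 0.09 = 4.59
  Quizzes 25 × 0.13 = 3.25
  Studio work 53 × 0.05 = 2.65
Sum = 55.95
55.95 is ≥ 50 and < 70.5 → Pass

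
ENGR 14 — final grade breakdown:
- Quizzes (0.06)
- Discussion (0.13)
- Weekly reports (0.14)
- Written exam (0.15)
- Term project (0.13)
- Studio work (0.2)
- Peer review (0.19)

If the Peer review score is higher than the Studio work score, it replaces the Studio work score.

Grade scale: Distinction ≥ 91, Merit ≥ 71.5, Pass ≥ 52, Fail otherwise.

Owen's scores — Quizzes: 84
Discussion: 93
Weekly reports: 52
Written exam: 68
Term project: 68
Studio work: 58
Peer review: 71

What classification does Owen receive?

Pass

Peer review (71) > Studio work (58), so Studio work counts as 71.
Weighted total:
  Quizzes 84 × 0.06 = 5.04
  Discussion 93 × 0.13 = 12.09
  Weekly reports 52 × 0.14 = 7.28
  Written exam 68 × 0.15 = 10.2
  Term project 68 × 0.13 = 8.84
  Studio work 71 × 0.2 = 14.2
  Peer review 71 × 0.19 = 13.49
Sum = 71.14
71.14 is ≥ 52 and < 71.5 → Pass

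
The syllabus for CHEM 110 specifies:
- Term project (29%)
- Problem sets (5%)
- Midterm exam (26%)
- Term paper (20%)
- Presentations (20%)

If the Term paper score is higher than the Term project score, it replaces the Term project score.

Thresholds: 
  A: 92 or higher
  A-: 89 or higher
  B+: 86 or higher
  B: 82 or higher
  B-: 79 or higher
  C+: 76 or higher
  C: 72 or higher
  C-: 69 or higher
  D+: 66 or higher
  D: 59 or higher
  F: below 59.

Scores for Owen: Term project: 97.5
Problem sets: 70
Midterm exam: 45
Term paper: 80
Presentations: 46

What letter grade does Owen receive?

Term paper (80) ≤ Term project (97.5), so Term project stays at 97.5.
Weighted total:
  Term project 97.5 × 0.29 = 28.275
  Problem sets 70 × 0.05 = 3.5
  Midterm exam 45 × 0.26 = 11.7
  Term paper 80 × 0.2 = 16
  Presentations 46 × 0.2 = 9.2
Sum = 68.675
68.675 is ≥ 66 and < 69 → D+

D+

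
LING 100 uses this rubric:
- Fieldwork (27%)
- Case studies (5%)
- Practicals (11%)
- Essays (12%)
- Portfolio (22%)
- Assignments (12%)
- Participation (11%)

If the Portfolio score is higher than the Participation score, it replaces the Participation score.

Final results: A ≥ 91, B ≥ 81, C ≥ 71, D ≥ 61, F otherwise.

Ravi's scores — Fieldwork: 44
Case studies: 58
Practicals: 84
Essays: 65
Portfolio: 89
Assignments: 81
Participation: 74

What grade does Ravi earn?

Portfolio (89) > Participation (74), so Participation counts as 89.
Weighted total:
  Fieldwork 44 × 0.27 = 11.88
  Case studies 58 × 0.05 = 2.9
  Practicals 84 × 0.11 = 9.24
  Essays 65 × 0.12 = 7.8
  Portfolio 89 × 0.22 = 19.58
  Assignments 81 × 0.12 = 9.72
  Participation 89 × 0.11 = 9.79
Sum = 70.91
70.91 is ≥ 61 and < 71 → D

D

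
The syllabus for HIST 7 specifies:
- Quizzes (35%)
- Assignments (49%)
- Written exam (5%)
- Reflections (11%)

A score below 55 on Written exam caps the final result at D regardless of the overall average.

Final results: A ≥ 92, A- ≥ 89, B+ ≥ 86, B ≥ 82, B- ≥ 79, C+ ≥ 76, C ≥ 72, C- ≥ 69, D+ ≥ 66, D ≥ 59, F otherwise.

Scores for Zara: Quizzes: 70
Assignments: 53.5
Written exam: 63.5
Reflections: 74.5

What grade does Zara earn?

Written exam score 63.5 ≥ 55: minimum met.
Weighted total:
  Quizzes 70 × 0.35 = 24.5
  Assignments 53.5 × 0.49 = 26.215
  Written exam 63.5 × 0.05 = 3.175
  Reflections 74.5 × 0.11 = 8.195
Sum = 62.085
62.085 is ≥ 59 and < 66 → D

D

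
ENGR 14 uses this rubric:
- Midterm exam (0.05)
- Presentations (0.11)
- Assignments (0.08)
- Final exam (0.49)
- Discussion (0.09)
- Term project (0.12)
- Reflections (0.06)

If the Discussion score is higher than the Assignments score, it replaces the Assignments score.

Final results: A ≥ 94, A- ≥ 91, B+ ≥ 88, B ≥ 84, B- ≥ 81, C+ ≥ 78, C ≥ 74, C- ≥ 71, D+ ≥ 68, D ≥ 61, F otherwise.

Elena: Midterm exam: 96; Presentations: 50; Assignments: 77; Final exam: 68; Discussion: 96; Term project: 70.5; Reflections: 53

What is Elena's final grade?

C-

Discussion (96) > Assignments (77), so Assignments counts as 96.
Weighted total:
  Midterm exam 96 × 0.05 = 4.8
  Presentations 50 × 0.11 = 5.5
  Assignments 96 × 0.08 = 7.68
  Final exam 68 × 0.49 = 33.32
  Discussion 96 × 0.09 = 8.64
  Term project 70.5 × 0.12 = 8.46
  Reflections 53 × 0.06 = 3.18
Sum = 71.58
71.58 is ≥ 71 and < 74 → C-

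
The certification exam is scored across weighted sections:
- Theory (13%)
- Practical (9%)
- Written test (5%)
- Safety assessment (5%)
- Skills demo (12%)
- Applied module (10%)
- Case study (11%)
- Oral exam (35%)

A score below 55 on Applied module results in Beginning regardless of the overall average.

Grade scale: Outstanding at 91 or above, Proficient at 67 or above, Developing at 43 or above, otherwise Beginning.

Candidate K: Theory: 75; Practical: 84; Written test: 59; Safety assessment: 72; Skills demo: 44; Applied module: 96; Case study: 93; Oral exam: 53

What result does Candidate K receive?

Proficient

Applied module score 96 ≥ 55: minimum met.
Weighted total:
  Theory 75 × 0.13 = 9.75
  Practical 84 × 0.09 = 7.56
  Written test 59 × 0.05 = 2.95
  Safety assessment 72 × 0.05 = 3.6
  Skills demo 44 × 0.12 = 5.28
  Applied module 96 × 0.1 = 9.6
  Case study 93 × 0.11 = 10.23
  Oral exam 53 × 0.35 = 18.55
Sum = 67.52
67.52 is ≥ 67 and < 91 → Proficient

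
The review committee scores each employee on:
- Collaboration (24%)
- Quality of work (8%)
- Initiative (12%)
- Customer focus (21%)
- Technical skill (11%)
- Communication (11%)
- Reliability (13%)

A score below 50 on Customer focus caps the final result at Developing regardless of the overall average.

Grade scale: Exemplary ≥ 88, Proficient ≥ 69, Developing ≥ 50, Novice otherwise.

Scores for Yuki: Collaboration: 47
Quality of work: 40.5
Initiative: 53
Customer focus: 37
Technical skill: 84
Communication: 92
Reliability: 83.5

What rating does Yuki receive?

Customer focus score 37 < 50: minimum not met.
Weighted total:
  Collaboration 47 × 0.24 = 11.28
  Quality of work 40.5 × 0.08 = 3.24
  Initiative 53 × 0.12 = 6.36
  Customer focus 37 × 0.21 = 7.77
  Technical skill 84 × 0.11 = 9.24
  Communication 92 × 0.11 = 10.12
  Reliability 83.5 × 0.13 = 10.855
Sum = 58.865
58.865 would be Developing; cap at Developing applies → Developing.

Developing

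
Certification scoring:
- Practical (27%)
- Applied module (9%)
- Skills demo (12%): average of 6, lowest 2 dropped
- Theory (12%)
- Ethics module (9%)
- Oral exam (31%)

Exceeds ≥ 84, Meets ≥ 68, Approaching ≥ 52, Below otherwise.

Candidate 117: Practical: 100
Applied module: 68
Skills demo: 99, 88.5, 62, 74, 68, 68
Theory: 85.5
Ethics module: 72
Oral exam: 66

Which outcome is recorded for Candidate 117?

Skills demo: drop 62, 68 → average of remaining 4 = 329.5/4 = 82.375
Weighted total:
  Practical 100 × 0.27 = 27
  Applied module 68 × 0.09 = 6.12
  Skills demo 82.375 × 0.12 = 9.885
  Theory 85.5 × 0.12 = 10.26
  Ethics module 72 × 0.09 = 6.48
  Oral exam 66 × 0.31 = 20.46
Sum = 80.205
80.205 is ≥ 68 and < 84 → Meets

Meets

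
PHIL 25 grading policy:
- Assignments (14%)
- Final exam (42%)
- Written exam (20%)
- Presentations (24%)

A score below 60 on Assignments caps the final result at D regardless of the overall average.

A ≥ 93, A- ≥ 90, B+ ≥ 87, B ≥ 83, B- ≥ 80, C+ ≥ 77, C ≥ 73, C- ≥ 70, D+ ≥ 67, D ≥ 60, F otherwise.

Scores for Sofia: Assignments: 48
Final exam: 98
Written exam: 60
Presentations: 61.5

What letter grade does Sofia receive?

D

Assignments score 48 < 60: minimum not met.
Weighted total:
  Assignments 48 × 0.14 = 6.72
  Final exam 98 × 0.42 = 41.16
  Written exam 60 × 0.2 = 12
  Presentations 61.5 × 0.24 = 14.76
Sum = 74.64
74.64 would be C; cap at D applies → D.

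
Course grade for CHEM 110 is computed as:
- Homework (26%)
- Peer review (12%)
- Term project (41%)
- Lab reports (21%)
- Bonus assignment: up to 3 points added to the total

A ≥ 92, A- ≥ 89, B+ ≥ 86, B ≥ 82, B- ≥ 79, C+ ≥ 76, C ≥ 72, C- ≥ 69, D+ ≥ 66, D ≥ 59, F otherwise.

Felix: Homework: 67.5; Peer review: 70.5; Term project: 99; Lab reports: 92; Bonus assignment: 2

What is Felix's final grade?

B+

Weighted total:
  Homework 67.5 × 0.26 = 17.55
  Peer review 70.5 × 0.12 = 8.46
  Term project 99 × 0.41 = 40.59
  Lab reports 92 × 0.21 = 19.32
Sum = 85.92
Bonus assignment: 85.92 + 2 = 87.92
87.92 is ≥ 86 and < 89 → B+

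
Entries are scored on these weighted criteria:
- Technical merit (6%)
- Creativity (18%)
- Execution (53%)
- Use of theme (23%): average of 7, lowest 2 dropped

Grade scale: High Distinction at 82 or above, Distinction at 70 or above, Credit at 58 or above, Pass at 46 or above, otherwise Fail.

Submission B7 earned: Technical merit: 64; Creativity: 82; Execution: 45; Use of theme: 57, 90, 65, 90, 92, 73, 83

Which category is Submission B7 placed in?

Credit

Use of theme: drop 57, 65 → average of remaining 5 = 428/5 = 85.6
Weighted total:
  Technical merit 64 × 0.06 = 3.84
  Creativity 82 × 0.18 = 14.76
  Execution 45 × 0.53 = 23.85
  Use of theme 85.6 × 0.23 = 19.688
Sum = 62.138
62.138 is ≥ 58 and < 70 → Credit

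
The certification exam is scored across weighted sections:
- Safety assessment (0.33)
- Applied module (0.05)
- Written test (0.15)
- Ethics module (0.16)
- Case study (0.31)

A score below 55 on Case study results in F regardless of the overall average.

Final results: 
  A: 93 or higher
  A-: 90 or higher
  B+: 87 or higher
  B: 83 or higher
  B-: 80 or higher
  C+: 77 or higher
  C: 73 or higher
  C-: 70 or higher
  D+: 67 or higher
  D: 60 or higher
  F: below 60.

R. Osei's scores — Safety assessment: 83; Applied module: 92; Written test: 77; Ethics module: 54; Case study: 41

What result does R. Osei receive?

F

Case study score 41 < 55: minimum not met.
Weighted total:
  Safety assessment 83 × 0.33 = 27.39
  Applied module 92 × 0.05 = 4.6
  Written test 77 × 0.15 = 11.55
  Ethics module 54 × 0.16 = 8.64
  Case study 41 × 0.31 = 12.71
Sum = 64.89
Because the Case study minimum was not met, the result is F.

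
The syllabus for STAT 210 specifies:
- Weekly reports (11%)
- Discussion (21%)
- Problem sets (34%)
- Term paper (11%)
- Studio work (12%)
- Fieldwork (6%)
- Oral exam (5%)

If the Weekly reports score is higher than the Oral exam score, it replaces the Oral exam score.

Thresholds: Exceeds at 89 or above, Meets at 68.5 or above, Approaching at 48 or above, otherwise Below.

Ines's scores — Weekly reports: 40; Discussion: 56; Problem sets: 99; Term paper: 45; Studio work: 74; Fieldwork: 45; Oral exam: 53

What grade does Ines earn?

Weekly reports (40) ≤ Oral exam (53), so Oral exam stays at 53.
Weighted total:
  Weekly reports 40 × 0.11 = 4.4
  Discussion 56 × 0.21 = 11.76
  Problem sets 99 × 0.34 = 33.66
  Term paper 45 × 0.11 = 4.95
  Studio work 74 × 0.12 = 8.88
  Fieldwork 45 × 0.06 = 2.7
  Oral exam 53 × 0.05 = 2.65
Sum = 69
69 is ≥ 68.5 and < 89 → Meets

Meets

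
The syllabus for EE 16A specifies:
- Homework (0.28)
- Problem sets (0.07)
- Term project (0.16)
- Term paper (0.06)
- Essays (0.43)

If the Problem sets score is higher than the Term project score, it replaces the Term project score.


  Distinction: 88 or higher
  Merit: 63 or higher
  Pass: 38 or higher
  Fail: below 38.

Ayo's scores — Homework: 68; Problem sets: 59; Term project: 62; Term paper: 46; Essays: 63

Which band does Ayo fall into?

Pass

Problem sets (59) ≤ Term project (62), so Term project stays at 62.
Weighted total:
  Homework 68 × 0.28 = 19.04
  Problem sets 59 × 0.07 = 4.13
  Term project 62 × 0.16 = 9.92
  Term paper 46 × 0.06 = 2.76
  Essays 63 × 0.43 = 27.09
Sum = 62.94
62.94 is ≥ 38 and < 63 → Pass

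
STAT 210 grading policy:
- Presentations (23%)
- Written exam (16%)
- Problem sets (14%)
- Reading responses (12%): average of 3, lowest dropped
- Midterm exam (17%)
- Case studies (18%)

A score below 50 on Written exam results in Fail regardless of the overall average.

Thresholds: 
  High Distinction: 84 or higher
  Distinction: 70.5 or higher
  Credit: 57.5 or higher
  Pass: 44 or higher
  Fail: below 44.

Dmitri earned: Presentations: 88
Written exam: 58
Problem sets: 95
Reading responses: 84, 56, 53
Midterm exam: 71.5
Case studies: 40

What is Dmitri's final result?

Distinction

Reading responses: drop 53 → average of remaining 2 = 140/2 = 70
Written exam score 58 ≥ 50: minimum met.
Weighted total:
  Presentations 88 × 0.23 = 20.24
  Written exam 58 × 0.16 = 9.28
  Problem sets 95 × 0.14 = 13.3
  Reading responses 70 × 0.12 = 8.4
  Midterm exam 71.5 × 0.17 = 12.155
  Case studies 40 × 0.18 = 7.2
Sum = 70.575
70.575 is ≥ 70.5 and < 84 → Distinction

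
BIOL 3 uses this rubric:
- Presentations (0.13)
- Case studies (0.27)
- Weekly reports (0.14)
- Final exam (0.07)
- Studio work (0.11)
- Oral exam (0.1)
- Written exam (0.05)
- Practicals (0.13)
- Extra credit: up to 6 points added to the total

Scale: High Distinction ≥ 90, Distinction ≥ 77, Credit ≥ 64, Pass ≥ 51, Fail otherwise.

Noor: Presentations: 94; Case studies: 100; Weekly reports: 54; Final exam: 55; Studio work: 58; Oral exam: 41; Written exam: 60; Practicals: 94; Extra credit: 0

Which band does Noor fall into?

Weighted total:
  Presentations 94 × 0.13 = 12.22
  Case studies 100 × 0.27 = 27
  Weekly reports 54 × 0.14 = 7.56
  Final exam 55 × 0.07 = 3.85
  Studio work 58 × 0.11 = 6.38
  Oral exam 41 × 0.1 = 4.1
  Written exam 60 × 0.05 = 3
  Practicals 94 × 0.13 = 12.22
Sum = 76.33
Extra credit: 76.33 + 0 = 76.33
76.33 is ≥ 64 and < 77 → Credit

Credit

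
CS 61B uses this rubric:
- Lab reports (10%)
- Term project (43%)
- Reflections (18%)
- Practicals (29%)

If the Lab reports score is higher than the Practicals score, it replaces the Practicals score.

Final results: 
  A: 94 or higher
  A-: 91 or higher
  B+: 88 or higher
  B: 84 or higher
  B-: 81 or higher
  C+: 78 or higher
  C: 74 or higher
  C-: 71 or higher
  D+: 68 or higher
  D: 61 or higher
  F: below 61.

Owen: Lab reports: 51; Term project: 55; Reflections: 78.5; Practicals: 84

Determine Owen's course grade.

D

Lab reports (51) ≤ Practicals (84), so Practicals stays at 84.
Weighted total:
  Lab reports 51 × 0.1 = 5.1
  Term project 55 × 0.43 = 23.65
  Reflections 78.5 × 0.18 = 14.13
  Practicals 84 × 0.29 = 24.36
Sum = 67.24
67.24 is ≥ 61 and < 68 → D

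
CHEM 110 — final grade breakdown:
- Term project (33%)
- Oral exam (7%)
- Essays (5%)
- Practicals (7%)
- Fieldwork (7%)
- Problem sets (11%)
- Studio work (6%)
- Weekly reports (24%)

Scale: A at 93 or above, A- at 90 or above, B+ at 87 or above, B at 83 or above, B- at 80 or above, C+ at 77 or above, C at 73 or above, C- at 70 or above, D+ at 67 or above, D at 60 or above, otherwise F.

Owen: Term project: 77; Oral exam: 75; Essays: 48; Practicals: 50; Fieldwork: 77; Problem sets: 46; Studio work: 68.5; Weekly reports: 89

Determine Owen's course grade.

Weighted total:
  Term project 77 × 0.33 = 25.41
  Oral exam 75 × 0.07 = 5.25
  Essays 48 × 0.05 = 2.4
  Practicals 50 × 0.07 = 3.5
  Fieldwork 77 × 0.07 = 5.39
  Problem sets 46 × 0.11 = 5.06
  Studio work 68.5 × 0.06 = 4.11
  Weekly reports 89 × 0.24 = 21.36
Sum = 72.48
72.48 is ≥ 70 and < 73 → C-

C-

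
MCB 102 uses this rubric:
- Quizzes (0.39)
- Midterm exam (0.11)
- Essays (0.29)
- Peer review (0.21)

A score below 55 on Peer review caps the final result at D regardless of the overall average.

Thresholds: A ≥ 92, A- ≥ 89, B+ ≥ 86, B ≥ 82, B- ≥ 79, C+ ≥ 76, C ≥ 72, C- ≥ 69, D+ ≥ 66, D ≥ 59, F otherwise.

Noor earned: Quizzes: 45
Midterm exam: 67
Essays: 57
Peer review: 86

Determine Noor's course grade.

Peer review score 86 ≥ 55: minimum met.
Weighted total:
  Quizzes 45 × 0.39 = 17.55
  Midterm exam 67 × 0.11 = 7.37
  Essays 57 × 0.29 = 16.53
  Peer review 86 × 0.21 = 18.06
Sum = 59.51
59.51 is ≥ 59 and < 66 → D

D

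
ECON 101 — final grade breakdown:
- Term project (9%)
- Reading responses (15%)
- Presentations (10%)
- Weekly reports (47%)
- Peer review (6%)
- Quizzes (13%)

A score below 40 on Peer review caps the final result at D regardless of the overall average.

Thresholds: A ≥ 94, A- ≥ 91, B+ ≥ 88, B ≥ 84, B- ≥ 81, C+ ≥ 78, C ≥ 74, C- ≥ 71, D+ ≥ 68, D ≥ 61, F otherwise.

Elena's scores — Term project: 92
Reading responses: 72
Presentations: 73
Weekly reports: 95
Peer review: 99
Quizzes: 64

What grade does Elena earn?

Peer review score 99 ≥ 40: minimum met.
Weighted total:
  Term project 92 × 0.09 = 8.28
  Reading responses 72 × 0.15 = 10.8
  Presentations 73 × 0.1 = 7.3
  Weekly reports 95 × 0.47 = 44.65
  Peer review 99 × 0.06 = 5.94
  Quizzes 64 × 0.13 = 8.32
Sum = 85.29
85.29 is ≥ 84 and < 88 → B

B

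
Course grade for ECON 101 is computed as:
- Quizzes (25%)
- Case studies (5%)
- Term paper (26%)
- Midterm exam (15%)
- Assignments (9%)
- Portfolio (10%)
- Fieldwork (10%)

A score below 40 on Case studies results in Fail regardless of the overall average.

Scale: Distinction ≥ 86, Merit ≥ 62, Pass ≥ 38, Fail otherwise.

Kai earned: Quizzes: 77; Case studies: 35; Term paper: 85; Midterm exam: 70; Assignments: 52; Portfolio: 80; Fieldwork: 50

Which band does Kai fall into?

Fail

Case studies score 35 < 40: minimum not met.
Weighted total:
  Quizzes 77 × 0.25 = 19.25
  Case studies 35 × 0.05 = 1.75
  Term paper 85 × 0.26 = 22.1
  Midterm exam 70 × 0.15 = 10.5
  Assignments 52 × 0.09 = 4.68
  Portfolio 80 × 0.1 = 8
  Fieldwork 50 × 0.1 = 5
Sum = 71.28
Because the Case studies minimum was not met, the result is Fail.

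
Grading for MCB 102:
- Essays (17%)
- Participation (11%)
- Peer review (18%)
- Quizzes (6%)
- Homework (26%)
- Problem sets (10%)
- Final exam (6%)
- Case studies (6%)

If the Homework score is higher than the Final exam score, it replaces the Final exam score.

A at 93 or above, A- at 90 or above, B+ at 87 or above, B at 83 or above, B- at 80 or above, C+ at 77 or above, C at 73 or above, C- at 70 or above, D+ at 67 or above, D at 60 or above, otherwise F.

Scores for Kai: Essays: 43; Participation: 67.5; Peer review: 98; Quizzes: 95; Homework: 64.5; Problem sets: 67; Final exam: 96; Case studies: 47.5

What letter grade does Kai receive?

C-

Homework (64.5) ≤ Final exam (96), so Final exam stays at 96.
Weighted total:
  Essays 43 × 0.17 = 7.31
  Participation 67.5 × 0.11 = 7.425
  Peer review 98 × 0.18 = 17.64
  Quizzes 95 × 0.06 = 5.7
  Homework 64.5 × 0.26 = 16.77
  Problem sets 67 × 0.1 = 6.7
  Final exam 96 × 0.06 = 5.76
  Case studies 47.5 × 0.06 = 2.85
Sum = 70.155
70.155 is ≥ 70 and < 73 → C-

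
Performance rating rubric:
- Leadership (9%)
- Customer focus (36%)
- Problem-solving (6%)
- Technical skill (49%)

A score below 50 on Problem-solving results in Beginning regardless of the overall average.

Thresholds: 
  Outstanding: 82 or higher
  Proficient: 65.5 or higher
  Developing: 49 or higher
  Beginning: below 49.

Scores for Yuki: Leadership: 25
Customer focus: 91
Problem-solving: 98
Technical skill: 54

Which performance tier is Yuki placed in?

Problem-solving score 98 ≥ 50: minimum met.
Weighted total:
  Leadership 25 × 0.09 = 2.25
  Customer focus 91 × 0.36 = 32.76
  Problem-solving 98 × 0.06 = 5.88
  Technical skill 54 × 0.49 = 26.46
Sum = 67.35
67.35 is ≥ 65.5 and < 82 → Proficient

Proficient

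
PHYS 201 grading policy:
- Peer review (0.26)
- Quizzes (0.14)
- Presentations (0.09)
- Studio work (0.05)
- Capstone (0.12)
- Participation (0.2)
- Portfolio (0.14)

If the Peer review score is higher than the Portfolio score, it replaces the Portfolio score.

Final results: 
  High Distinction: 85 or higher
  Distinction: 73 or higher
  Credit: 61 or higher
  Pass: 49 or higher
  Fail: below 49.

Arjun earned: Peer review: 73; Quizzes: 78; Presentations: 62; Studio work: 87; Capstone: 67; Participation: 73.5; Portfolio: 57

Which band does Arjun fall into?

Credit

Peer review (73) > Portfolio (57), so Portfolio counts as 73.
Weighted total:
  Peer review 73 × 0.26 = 18.98
  Quizzes 78 × 0.14 = 10.92
  Presentations 62 × 0.09 = 5.58
  Studio work 87 × 0.05 = 4.35
  Capstone 67 × 0.12 = 8.04
  Participation 73.5 × 0.2 = 14.7
  Portfolio 73 × 0.14 = 10.22
Sum = 72.79
72.79 is ≥ 61 and < 73 → Credit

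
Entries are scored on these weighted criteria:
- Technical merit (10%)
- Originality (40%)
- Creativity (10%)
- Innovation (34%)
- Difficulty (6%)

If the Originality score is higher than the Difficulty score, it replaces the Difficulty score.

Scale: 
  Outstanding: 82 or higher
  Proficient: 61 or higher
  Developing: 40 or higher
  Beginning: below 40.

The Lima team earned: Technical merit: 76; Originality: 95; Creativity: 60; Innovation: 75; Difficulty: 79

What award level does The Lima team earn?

Originality (95) > Difficulty (79), so Difficulty counts as 95.
Weighted total:
  Technical merit 76 × 0.1 = 7.6
  Originality 95 × 0.4 = 38
  Creativity 60 × 0.1 = 6
  Innovation 75 × 0.34 = 25.5
  Difficulty 95 × 0.06 = 5.7
Sum = 82.8
82.8 ≥ 82 → Outstanding

Outstanding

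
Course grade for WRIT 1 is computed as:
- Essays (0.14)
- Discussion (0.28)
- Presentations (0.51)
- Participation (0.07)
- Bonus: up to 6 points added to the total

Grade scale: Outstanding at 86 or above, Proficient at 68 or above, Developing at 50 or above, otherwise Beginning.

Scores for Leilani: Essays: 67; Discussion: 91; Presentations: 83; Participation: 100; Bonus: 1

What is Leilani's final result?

Weighted total:
  Essays 67 × 0.14 = 9.38
  Discussion 91 × 0.28 = 25.48
  Presentations 83 × 0.51 = 42.33
  Participation 100 × 0.07 = 7
Sum = 84.19
Bonus: 84.19 + 1 = 85.19
85.19 is ≥ 68 and < 86 → Proficient

Proficient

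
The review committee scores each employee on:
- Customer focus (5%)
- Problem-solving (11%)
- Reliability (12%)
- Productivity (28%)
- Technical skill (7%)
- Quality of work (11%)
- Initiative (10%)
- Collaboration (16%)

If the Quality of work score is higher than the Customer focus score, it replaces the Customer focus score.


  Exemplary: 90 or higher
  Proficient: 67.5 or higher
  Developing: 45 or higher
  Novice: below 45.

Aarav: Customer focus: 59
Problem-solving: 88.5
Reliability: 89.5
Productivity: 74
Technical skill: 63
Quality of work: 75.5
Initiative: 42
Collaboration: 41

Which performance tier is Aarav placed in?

Proficient

Quality of work (75.5) > Customer focus (59), so Customer focus counts as 75.5.
Weighted total:
  Customer focus 75.5 × 0.05 = 3.775
  Problem-solving 88.5 × 0.11 = 9.735
  Reliability 89.5 × 0.12 = 10.74
  Productivity 74 × 0.28 = 20.72
  Technical skill 63 × 0.07 = 4.41
  Quality of work 75.5 × 0.11 = 8.305
  Initiative 42 × 0.1 = 4.2
  Collaboration 41 × 0.16 = 6.56
Sum = 68.445
68.445 is ≥ 67.5 and < 90 → Proficient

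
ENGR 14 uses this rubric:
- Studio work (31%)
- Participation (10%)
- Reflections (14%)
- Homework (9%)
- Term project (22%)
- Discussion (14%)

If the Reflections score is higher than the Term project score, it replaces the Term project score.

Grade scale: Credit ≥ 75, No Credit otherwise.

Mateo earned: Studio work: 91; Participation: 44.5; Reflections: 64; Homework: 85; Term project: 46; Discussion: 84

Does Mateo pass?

Reflections (64) > Term project (46), so Term project counts as 64.
Weighted total:
  Studio work 91 × 0.31 = 28.21
  Participation 44.5 × 0.1 = 4.45
  Reflections 64 × 0.14 = 8.96
  Homework 85 × 0.09 = 7.65
  Term project 64 × 0.22 = 14.08
  Discussion 84 × 0.14 = 11.76
Sum = 75.11
75.11 ≥ 75 → Credit

Credit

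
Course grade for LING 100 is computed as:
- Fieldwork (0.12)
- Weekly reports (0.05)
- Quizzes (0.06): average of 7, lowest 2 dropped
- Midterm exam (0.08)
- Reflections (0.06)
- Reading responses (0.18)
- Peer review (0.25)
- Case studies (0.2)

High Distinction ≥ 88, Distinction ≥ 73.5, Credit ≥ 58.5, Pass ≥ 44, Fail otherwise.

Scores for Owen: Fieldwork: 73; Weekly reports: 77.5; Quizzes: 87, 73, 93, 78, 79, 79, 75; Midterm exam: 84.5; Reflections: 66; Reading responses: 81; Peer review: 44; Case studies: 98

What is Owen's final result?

Distinction

Quizzes: drop 73, 75 → average of remaining 5 = 416/5 = 83.2
Weighted total:
  Fieldwork 73 × 0.12 = 8.76
  Weekly reports 77.5 × 0.05 = 3.875
  Quizzes 83.2 × 0.06 = 4.992
  Midterm exam 84.5 × 0.08 = 6.76
  Reflections 66 × 0.06 = 3.96
  Reading responses 81 × 0.18 = 14.58
  Peer review 44 × 0.25 = 11
  Case studies 98 × 0.2 = 19.6
Sum = 73.527
73.527 is ≥ 73.5 and < 88 → Distinction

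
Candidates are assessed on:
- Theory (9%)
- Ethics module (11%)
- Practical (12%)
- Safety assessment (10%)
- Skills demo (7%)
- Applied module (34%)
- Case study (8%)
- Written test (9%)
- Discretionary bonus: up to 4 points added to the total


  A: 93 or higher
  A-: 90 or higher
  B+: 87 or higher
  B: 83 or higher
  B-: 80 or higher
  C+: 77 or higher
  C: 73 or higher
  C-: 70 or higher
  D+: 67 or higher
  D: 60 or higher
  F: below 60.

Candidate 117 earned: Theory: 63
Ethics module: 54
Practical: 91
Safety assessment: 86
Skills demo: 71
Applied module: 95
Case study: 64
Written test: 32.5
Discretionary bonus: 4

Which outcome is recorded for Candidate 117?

B-

Weighted total:
  Theory 63 × 0.09 = 5.67
  Ethics module 54 × 0.11 = 5.94
  Practical 91 × 0.12 = 10.92
  Safety assessment 86 × 0.1 = 8.6
  Skills demo 71 × 0.07 = 4.97
  Applied module 95 × 0.34 = 32.3
  Case study 64 × 0.08 = 5.12
  Written test 32.5 × 0.09 = 2.925
Sum = 76.445
Discretionary bonus: 76.445 + 4 = 80.445
80.445 is ≥ 80 and < 83 → B-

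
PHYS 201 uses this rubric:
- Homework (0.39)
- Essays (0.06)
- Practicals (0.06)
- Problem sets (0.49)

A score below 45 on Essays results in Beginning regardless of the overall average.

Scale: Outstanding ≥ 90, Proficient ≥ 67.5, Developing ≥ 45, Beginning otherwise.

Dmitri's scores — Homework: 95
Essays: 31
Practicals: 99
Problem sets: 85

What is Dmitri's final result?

Essays score 31 < 45: minimum not met.
Weighted total:
  Homework 95 × 0.39 = 37.05
  Essays 31 × 0.06 = 1.86
  Practicals 99 × 0.06 = 5.94
  Problem sets 85 × 0.49 = 41.65
Sum = 86.5
Because the Essays minimum was not met, the result is Beginning.

Beginning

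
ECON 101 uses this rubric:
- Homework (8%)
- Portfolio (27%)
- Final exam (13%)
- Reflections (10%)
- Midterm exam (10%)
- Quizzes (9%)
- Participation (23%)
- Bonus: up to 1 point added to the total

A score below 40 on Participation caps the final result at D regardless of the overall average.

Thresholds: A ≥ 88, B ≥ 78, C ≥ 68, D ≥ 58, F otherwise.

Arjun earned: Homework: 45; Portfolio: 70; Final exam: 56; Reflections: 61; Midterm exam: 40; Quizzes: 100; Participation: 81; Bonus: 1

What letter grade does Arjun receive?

C

Participation score 81 ≥ 40: minimum met.
Weighted total:
  Homework 45 × 0.08 = 3.6
  Portfolio 70 × 0.27 = 18.9
  Final exam 56 × 0.13 = 7.28
  Reflections 61 × 0.1 = 6.1
  Midterm exam 40 × 0.1 = 4
  Quizzes 100 × 0.09 = 9
  Participation 81 × 0.23 = 18.63
Sum = 67.51
Bonus: 67.51 + 1 = 68.51
68.51 is ≥ 68 and < 78 → C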